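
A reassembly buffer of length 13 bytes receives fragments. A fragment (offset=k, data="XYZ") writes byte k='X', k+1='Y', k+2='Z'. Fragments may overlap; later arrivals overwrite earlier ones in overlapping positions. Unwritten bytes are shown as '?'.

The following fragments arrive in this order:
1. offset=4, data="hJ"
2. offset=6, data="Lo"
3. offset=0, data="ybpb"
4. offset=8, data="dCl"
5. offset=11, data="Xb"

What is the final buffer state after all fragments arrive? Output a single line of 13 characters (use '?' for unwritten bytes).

Fragment 1: offset=4 data="hJ" -> buffer=????hJ???????
Fragment 2: offset=6 data="Lo" -> buffer=????hJLo?????
Fragment 3: offset=0 data="ybpb" -> buffer=ybpbhJLo?????
Fragment 4: offset=8 data="dCl" -> buffer=ybpbhJLodCl??
Fragment 5: offset=11 data="Xb" -> buffer=ybpbhJLodClXb

Answer: ybpbhJLodClXb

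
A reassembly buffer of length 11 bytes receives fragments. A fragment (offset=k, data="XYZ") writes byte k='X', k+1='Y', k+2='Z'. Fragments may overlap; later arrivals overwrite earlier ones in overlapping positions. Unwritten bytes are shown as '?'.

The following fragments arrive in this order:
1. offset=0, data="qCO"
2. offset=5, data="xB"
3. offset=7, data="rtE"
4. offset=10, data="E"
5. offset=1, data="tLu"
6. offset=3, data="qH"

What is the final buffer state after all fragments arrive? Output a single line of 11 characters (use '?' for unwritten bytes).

Answer: qtLqHxBrtEE

Derivation:
Fragment 1: offset=0 data="qCO" -> buffer=qCO????????
Fragment 2: offset=5 data="xB" -> buffer=qCO??xB????
Fragment 3: offset=7 data="rtE" -> buffer=qCO??xBrtE?
Fragment 4: offset=10 data="E" -> buffer=qCO??xBrtEE
Fragment 5: offset=1 data="tLu" -> buffer=qtLu?xBrtEE
Fragment 6: offset=3 data="qH" -> buffer=qtLqHxBrtEE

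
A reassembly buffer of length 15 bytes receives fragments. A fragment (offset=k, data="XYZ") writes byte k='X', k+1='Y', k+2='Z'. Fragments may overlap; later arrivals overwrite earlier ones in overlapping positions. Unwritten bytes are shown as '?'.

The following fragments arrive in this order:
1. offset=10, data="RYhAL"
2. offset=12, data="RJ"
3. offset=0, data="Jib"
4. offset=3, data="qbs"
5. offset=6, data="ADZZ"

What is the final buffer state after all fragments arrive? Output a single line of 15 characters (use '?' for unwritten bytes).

Answer: JibqbsADZZRYRJL

Derivation:
Fragment 1: offset=10 data="RYhAL" -> buffer=??????????RYhAL
Fragment 2: offset=12 data="RJ" -> buffer=??????????RYRJL
Fragment 3: offset=0 data="Jib" -> buffer=Jib???????RYRJL
Fragment 4: offset=3 data="qbs" -> buffer=Jibqbs????RYRJL
Fragment 5: offset=6 data="ADZZ" -> buffer=JibqbsADZZRYRJL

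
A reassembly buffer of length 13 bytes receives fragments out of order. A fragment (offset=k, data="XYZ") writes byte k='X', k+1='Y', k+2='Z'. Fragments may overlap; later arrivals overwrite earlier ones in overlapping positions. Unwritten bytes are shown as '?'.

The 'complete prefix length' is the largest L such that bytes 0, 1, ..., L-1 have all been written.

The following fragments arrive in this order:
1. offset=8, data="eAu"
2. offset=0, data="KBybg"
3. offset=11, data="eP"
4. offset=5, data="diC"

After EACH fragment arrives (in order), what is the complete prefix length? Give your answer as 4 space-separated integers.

Answer: 0 5 5 13

Derivation:
Fragment 1: offset=8 data="eAu" -> buffer=????????eAu?? -> prefix_len=0
Fragment 2: offset=0 data="KBybg" -> buffer=KBybg???eAu?? -> prefix_len=5
Fragment 3: offset=11 data="eP" -> buffer=KBybg???eAueP -> prefix_len=5
Fragment 4: offset=5 data="diC" -> buffer=KBybgdiCeAueP -> prefix_len=13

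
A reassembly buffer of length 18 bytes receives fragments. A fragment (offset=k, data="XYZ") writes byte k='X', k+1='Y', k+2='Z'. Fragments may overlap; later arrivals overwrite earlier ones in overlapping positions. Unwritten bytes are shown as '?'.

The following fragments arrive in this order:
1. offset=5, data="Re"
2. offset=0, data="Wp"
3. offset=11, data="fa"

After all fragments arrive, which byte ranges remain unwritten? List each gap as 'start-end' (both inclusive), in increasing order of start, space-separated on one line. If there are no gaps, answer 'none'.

Answer: 2-4 7-10 13-17

Derivation:
Fragment 1: offset=5 len=2
Fragment 2: offset=0 len=2
Fragment 3: offset=11 len=2
Gaps: 2-4 7-10 13-17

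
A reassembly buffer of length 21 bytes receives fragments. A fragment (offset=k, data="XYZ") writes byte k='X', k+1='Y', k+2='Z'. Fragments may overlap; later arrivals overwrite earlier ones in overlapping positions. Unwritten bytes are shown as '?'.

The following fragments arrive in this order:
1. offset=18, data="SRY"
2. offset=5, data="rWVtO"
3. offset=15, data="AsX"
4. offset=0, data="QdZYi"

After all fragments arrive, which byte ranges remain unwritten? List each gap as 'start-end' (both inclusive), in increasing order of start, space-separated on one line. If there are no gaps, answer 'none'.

Fragment 1: offset=18 len=3
Fragment 2: offset=5 len=5
Fragment 3: offset=15 len=3
Fragment 4: offset=0 len=5
Gaps: 10-14

Answer: 10-14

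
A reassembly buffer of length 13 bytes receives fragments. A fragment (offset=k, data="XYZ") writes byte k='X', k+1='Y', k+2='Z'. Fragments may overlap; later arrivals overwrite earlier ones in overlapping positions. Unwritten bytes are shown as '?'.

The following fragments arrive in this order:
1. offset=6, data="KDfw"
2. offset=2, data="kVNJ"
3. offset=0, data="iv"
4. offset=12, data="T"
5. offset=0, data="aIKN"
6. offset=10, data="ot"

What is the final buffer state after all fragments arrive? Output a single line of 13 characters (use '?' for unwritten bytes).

Answer: aIKNNJKDfwotT

Derivation:
Fragment 1: offset=6 data="KDfw" -> buffer=??????KDfw???
Fragment 2: offset=2 data="kVNJ" -> buffer=??kVNJKDfw???
Fragment 3: offset=0 data="iv" -> buffer=ivkVNJKDfw???
Fragment 4: offset=12 data="T" -> buffer=ivkVNJKDfw??T
Fragment 5: offset=0 data="aIKN" -> buffer=aIKNNJKDfw??T
Fragment 6: offset=10 data="ot" -> buffer=aIKNNJKDfwotT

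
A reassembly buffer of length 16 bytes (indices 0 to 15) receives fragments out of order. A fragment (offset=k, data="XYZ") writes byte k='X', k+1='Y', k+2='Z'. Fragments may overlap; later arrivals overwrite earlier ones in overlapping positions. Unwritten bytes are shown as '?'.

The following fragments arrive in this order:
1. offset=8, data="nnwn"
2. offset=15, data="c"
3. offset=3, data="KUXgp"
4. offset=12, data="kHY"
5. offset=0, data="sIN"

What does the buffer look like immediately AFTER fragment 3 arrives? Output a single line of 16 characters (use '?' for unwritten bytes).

Fragment 1: offset=8 data="nnwn" -> buffer=????????nnwn????
Fragment 2: offset=15 data="c" -> buffer=????????nnwn???c
Fragment 3: offset=3 data="KUXgp" -> buffer=???KUXgpnnwn???c

Answer: ???KUXgpnnwn???c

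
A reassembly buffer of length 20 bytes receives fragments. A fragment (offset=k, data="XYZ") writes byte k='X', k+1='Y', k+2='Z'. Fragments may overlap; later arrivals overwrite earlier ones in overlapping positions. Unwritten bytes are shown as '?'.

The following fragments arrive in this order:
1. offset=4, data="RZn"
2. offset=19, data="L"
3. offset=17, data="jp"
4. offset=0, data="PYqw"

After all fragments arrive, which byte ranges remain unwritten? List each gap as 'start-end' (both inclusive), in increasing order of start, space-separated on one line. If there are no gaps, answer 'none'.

Fragment 1: offset=4 len=3
Fragment 2: offset=19 len=1
Fragment 3: offset=17 len=2
Fragment 4: offset=0 len=4
Gaps: 7-16

Answer: 7-16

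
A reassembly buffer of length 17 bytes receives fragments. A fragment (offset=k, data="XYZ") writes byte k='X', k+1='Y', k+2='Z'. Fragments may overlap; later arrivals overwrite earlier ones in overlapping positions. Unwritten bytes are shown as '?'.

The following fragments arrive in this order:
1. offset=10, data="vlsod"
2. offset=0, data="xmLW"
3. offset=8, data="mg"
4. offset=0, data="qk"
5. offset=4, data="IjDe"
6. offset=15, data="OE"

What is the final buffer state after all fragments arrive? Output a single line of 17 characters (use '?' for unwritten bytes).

Fragment 1: offset=10 data="vlsod" -> buffer=??????????vlsod??
Fragment 2: offset=0 data="xmLW" -> buffer=xmLW??????vlsod??
Fragment 3: offset=8 data="mg" -> buffer=xmLW????mgvlsod??
Fragment 4: offset=0 data="qk" -> buffer=qkLW????mgvlsod??
Fragment 5: offset=4 data="IjDe" -> buffer=qkLWIjDemgvlsod??
Fragment 6: offset=15 data="OE" -> buffer=qkLWIjDemgvlsodOE

Answer: qkLWIjDemgvlsodOE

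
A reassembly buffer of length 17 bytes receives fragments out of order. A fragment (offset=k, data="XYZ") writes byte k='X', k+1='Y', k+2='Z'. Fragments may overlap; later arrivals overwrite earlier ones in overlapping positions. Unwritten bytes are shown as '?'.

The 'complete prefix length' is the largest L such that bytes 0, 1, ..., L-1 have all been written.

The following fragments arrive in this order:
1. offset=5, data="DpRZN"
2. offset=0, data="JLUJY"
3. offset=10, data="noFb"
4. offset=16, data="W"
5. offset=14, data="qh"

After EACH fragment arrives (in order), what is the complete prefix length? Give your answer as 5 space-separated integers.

Fragment 1: offset=5 data="DpRZN" -> buffer=?????DpRZN??????? -> prefix_len=0
Fragment 2: offset=0 data="JLUJY" -> buffer=JLUJYDpRZN??????? -> prefix_len=10
Fragment 3: offset=10 data="noFb" -> buffer=JLUJYDpRZNnoFb??? -> prefix_len=14
Fragment 4: offset=16 data="W" -> buffer=JLUJYDpRZNnoFb??W -> prefix_len=14
Fragment 5: offset=14 data="qh" -> buffer=JLUJYDpRZNnoFbqhW -> prefix_len=17

Answer: 0 10 14 14 17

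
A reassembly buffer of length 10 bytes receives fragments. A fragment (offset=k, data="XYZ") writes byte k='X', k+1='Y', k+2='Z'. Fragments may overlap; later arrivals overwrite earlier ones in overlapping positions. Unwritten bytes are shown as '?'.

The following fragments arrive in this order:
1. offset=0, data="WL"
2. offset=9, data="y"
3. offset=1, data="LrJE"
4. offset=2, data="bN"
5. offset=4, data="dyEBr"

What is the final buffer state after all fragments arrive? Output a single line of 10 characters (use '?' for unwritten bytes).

Fragment 1: offset=0 data="WL" -> buffer=WL????????
Fragment 2: offset=9 data="y" -> buffer=WL???????y
Fragment 3: offset=1 data="LrJE" -> buffer=WLrJE????y
Fragment 4: offset=2 data="bN" -> buffer=WLbNE????y
Fragment 5: offset=4 data="dyEBr" -> buffer=WLbNdyEBry

Answer: WLbNdyEBry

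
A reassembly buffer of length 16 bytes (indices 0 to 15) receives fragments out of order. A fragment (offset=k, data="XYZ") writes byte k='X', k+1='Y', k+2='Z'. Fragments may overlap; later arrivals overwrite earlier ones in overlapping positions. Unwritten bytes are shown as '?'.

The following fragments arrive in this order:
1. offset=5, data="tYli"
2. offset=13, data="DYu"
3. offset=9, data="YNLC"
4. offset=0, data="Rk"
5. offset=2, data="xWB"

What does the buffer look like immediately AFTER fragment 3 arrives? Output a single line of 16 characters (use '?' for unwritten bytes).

Fragment 1: offset=5 data="tYli" -> buffer=?????tYli???????
Fragment 2: offset=13 data="DYu" -> buffer=?????tYli????DYu
Fragment 3: offset=9 data="YNLC" -> buffer=?????tYliYNLCDYu

Answer: ?????tYliYNLCDYu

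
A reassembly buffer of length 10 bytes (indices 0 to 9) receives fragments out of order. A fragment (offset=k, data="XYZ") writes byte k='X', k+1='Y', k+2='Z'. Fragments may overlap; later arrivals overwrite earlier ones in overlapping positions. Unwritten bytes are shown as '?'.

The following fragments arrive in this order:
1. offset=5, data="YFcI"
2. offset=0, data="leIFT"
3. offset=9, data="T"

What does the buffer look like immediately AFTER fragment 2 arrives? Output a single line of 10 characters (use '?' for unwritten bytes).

Answer: leIFTYFcI?

Derivation:
Fragment 1: offset=5 data="YFcI" -> buffer=?????YFcI?
Fragment 2: offset=0 data="leIFT" -> buffer=leIFTYFcI?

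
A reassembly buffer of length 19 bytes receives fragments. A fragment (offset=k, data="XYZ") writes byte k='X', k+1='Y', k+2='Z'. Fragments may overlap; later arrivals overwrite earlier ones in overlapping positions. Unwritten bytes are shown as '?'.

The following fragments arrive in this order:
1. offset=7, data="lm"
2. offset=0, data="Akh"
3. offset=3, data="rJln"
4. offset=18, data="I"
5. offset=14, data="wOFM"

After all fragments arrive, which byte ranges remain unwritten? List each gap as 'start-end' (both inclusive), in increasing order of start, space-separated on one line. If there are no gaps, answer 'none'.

Answer: 9-13

Derivation:
Fragment 1: offset=7 len=2
Fragment 2: offset=0 len=3
Fragment 3: offset=3 len=4
Fragment 4: offset=18 len=1
Fragment 5: offset=14 len=4
Gaps: 9-13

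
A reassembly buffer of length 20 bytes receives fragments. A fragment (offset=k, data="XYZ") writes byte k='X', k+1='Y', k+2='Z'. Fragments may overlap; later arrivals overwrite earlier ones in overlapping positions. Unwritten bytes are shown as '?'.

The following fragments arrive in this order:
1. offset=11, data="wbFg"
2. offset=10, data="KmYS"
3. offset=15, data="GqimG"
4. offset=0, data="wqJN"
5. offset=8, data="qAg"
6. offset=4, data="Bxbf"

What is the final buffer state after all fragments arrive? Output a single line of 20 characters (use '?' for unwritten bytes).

Fragment 1: offset=11 data="wbFg" -> buffer=???????????wbFg?????
Fragment 2: offset=10 data="KmYS" -> buffer=??????????KmYSg?????
Fragment 3: offset=15 data="GqimG" -> buffer=??????????KmYSgGqimG
Fragment 4: offset=0 data="wqJN" -> buffer=wqJN??????KmYSgGqimG
Fragment 5: offset=8 data="qAg" -> buffer=wqJN????qAgmYSgGqimG
Fragment 6: offset=4 data="Bxbf" -> buffer=wqJNBxbfqAgmYSgGqimG

Answer: wqJNBxbfqAgmYSgGqimG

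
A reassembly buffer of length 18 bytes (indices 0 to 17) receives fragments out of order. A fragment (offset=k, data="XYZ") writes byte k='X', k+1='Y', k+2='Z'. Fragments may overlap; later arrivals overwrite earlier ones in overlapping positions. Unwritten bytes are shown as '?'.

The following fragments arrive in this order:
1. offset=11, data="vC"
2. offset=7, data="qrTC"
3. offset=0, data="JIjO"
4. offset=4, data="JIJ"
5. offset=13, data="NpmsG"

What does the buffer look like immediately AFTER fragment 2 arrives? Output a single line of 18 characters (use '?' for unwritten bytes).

Answer: ???????qrTCvC?????

Derivation:
Fragment 1: offset=11 data="vC" -> buffer=???????????vC?????
Fragment 2: offset=7 data="qrTC" -> buffer=???????qrTCvC?????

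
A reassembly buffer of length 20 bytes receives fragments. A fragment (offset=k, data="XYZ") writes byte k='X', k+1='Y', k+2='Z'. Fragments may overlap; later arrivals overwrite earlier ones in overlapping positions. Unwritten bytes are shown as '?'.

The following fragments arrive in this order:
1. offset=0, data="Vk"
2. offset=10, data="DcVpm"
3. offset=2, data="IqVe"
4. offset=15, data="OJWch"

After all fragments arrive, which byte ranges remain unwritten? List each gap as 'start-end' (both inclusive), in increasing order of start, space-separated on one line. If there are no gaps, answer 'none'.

Fragment 1: offset=0 len=2
Fragment 2: offset=10 len=5
Fragment 3: offset=2 len=4
Fragment 4: offset=15 len=5
Gaps: 6-9

Answer: 6-9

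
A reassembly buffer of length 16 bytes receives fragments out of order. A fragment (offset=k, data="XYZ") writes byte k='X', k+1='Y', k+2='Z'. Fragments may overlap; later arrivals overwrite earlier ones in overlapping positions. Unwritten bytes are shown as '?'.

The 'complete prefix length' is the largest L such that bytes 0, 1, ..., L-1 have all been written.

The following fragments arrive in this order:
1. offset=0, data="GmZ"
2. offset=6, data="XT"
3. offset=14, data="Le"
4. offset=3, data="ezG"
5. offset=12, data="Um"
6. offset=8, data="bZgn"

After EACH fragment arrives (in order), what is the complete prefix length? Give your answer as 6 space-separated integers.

Fragment 1: offset=0 data="GmZ" -> buffer=GmZ????????????? -> prefix_len=3
Fragment 2: offset=6 data="XT" -> buffer=GmZ???XT???????? -> prefix_len=3
Fragment 3: offset=14 data="Le" -> buffer=GmZ???XT??????Le -> prefix_len=3
Fragment 4: offset=3 data="ezG" -> buffer=GmZezGXT??????Le -> prefix_len=8
Fragment 5: offset=12 data="Um" -> buffer=GmZezGXT????UmLe -> prefix_len=8
Fragment 6: offset=8 data="bZgn" -> buffer=GmZezGXTbZgnUmLe -> prefix_len=16

Answer: 3 3 3 8 8 16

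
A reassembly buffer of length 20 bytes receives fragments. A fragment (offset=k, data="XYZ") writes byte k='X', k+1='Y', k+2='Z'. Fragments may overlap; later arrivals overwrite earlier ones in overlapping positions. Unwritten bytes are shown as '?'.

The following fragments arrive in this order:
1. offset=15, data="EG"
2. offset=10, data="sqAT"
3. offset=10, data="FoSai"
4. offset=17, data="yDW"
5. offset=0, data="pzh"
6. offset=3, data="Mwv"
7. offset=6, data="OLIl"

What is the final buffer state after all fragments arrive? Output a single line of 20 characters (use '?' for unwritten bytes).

Answer: pzhMwvOLIlFoSaiEGyDW

Derivation:
Fragment 1: offset=15 data="EG" -> buffer=???????????????EG???
Fragment 2: offset=10 data="sqAT" -> buffer=??????????sqAT?EG???
Fragment 3: offset=10 data="FoSai" -> buffer=??????????FoSaiEG???
Fragment 4: offset=17 data="yDW" -> buffer=??????????FoSaiEGyDW
Fragment 5: offset=0 data="pzh" -> buffer=pzh???????FoSaiEGyDW
Fragment 6: offset=3 data="Mwv" -> buffer=pzhMwv????FoSaiEGyDW
Fragment 7: offset=6 data="OLIl" -> buffer=pzhMwvOLIlFoSaiEGyDW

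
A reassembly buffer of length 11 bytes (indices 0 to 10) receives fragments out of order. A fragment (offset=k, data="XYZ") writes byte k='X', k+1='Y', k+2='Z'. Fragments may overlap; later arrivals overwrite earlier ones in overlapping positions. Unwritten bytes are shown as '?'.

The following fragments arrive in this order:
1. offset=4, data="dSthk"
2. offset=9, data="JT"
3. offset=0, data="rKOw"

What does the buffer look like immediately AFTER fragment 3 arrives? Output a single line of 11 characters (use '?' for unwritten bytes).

Answer: rKOwdSthkJT

Derivation:
Fragment 1: offset=4 data="dSthk" -> buffer=????dSthk??
Fragment 2: offset=9 data="JT" -> buffer=????dSthkJT
Fragment 3: offset=0 data="rKOw" -> buffer=rKOwdSthkJT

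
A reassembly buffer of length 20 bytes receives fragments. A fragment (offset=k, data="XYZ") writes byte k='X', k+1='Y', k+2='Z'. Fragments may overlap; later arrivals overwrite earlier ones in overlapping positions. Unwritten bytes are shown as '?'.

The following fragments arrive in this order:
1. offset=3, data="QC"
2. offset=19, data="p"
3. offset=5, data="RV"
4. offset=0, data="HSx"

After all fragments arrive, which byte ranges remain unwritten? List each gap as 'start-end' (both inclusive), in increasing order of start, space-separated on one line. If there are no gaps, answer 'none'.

Answer: 7-18

Derivation:
Fragment 1: offset=3 len=2
Fragment 2: offset=19 len=1
Fragment 3: offset=5 len=2
Fragment 4: offset=0 len=3
Gaps: 7-18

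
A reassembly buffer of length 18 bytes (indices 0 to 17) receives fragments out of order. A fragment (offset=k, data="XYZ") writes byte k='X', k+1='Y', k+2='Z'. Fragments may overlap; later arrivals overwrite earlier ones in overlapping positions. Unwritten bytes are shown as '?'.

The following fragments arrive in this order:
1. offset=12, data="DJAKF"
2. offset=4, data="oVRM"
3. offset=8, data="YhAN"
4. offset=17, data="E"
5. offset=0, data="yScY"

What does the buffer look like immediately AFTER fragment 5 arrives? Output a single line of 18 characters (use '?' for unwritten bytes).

Answer: yScYoVRMYhANDJAKFE

Derivation:
Fragment 1: offset=12 data="DJAKF" -> buffer=????????????DJAKF?
Fragment 2: offset=4 data="oVRM" -> buffer=????oVRM????DJAKF?
Fragment 3: offset=8 data="YhAN" -> buffer=????oVRMYhANDJAKF?
Fragment 4: offset=17 data="E" -> buffer=????oVRMYhANDJAKFE
Fragment 5: offset=0 data="yScY" -> buffer=yScYoVRMYhANDJAKFE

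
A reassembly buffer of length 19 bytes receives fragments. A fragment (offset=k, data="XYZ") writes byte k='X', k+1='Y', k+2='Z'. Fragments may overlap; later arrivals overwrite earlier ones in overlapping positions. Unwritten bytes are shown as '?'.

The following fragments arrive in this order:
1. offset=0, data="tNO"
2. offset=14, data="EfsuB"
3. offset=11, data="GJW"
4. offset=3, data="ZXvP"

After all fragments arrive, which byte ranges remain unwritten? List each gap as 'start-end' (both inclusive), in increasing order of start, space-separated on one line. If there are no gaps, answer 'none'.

Answer: 7-10

Derivation:
Fragment 1: offset=0 len=3
Fragment 2: offset=14 len=5
Fragment 3: offset=11 len=3
Fragment 4: offset=3 len=4
Gaps: 7-10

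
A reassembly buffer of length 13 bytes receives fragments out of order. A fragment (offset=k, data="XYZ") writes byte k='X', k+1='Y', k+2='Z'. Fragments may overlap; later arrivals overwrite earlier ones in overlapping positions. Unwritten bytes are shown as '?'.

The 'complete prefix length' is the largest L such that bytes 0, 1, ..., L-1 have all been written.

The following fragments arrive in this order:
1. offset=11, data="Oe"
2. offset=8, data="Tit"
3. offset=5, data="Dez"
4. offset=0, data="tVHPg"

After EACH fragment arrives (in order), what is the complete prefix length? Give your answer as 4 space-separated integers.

Fragment 1: offset=11 data="Oe" -> buffer=???????????Oe -> prefix_len=0
Fragment 2: offset=8 data="Tit" -> buffer=????????TitOe -> prefix_len=0
Fragment 3: offset=5 data="Dez" -> buffer=?????DezTitOe -> prefix_len=0
Fragment 4: offset=0 data="tVHPg" -> buffer=tVHPgDezTitOe -> prefix_len=13

Answer: 0 0 0 13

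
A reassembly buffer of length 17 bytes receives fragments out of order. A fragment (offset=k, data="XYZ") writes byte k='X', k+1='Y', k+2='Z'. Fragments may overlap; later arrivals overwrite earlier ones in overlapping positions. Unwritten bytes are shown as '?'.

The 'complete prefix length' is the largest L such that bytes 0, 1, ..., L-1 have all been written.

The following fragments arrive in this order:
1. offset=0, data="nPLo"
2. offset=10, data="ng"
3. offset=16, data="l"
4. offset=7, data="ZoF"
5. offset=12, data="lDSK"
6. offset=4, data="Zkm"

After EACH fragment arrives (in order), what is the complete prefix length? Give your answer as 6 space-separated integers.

Fragment 1: offset=0 data="nPLo" -> buffer=nPLo????????????? -> prefix_len=4
Fragment 2: offset=10 data="ng" -> buffer=nPLo??????ng????? -> prefix_len=4
Fragment 3: offset=16 data="l" -> buffer=nPLo??????ng????l -> prefix_len=4
Fragment 4: offset=7 data="ZoF" -> buffer=nPLo???ZoFng????l -> prefix_len=4
Fragment 5: offset=12 data="lDSK" -> buffer=nPLo???ZoFnglDSKl -> prefix_len=4
Fragment 6: offset=4 data="Zkm" -> buffer=nPLoZkmZoFnglDSKl -> prefix_len=17

Answer: 4 4 4 4 4 17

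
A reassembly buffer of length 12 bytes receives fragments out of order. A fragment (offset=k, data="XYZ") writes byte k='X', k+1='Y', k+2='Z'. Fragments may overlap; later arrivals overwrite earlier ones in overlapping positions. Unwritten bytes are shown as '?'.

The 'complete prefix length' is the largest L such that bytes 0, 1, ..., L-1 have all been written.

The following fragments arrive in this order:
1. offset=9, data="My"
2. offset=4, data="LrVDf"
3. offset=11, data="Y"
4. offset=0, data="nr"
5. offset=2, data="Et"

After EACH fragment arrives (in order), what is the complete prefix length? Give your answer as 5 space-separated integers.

Answer: 0 0 0 2 12

Derivation:
Fragment 1: offset=9 data="My" -> buffer=?????????My? -> prefix_len=0
Fragment 2: offset=4 data="LrVDf" -> buffer=????LrVDfMy? -> prefix_len=0
Fragment 3: offset=11 data="Y" -> buffer=????LrVDfMyY -> prefix_len=0
Fragment 4: offset=0 data="nr" -> buffer=nr??LrVDfMyY -> prefix_len=2
Fragment 5: offset=2 data="Et" -> buffer=nrEtLrVDfMyY -> prefix_len=12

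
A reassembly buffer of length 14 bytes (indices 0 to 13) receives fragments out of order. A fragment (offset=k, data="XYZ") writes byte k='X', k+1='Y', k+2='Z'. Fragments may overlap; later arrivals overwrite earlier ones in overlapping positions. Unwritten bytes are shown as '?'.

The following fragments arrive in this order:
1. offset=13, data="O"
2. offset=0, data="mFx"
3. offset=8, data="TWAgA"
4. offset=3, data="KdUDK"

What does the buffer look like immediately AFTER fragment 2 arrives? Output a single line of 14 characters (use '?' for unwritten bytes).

Answer: mFx??????????O

Derivation:
Fragment 1: offset=13 data="O" -> buffer=?????????????O
Fragment 2: offset=0 data="mFx" -> buffer=mFx??????????O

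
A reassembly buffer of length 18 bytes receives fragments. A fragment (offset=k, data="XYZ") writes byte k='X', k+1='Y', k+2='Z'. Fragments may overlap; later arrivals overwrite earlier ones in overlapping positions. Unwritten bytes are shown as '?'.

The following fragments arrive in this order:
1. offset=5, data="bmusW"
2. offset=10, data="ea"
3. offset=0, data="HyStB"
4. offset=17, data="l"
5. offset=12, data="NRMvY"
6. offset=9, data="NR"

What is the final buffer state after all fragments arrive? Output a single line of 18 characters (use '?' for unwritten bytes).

Answer: HyStBbmusNRaNRMvYl

Derivation:
Fragment 1: offset=5 data="bmusW" -> buffer=?????bmusW????????
Fragment 2: offset=10 data="ea" -> buffer=?????bmusWea??????
Fragment 3: offset=0 data="HyStB" -> buffer=HyStBbmusWea??????
Fragment 4: offset=17 data="l" -> buffer=HyStBbmusWea?????l
Fragment 5: offset=12 data="NRMvY" -> buffer=HyStBbmusWeaNRMvYl
Fragment 6: offset=9 data="NR" -> buffer=HyStBbmusNRaNRMvYl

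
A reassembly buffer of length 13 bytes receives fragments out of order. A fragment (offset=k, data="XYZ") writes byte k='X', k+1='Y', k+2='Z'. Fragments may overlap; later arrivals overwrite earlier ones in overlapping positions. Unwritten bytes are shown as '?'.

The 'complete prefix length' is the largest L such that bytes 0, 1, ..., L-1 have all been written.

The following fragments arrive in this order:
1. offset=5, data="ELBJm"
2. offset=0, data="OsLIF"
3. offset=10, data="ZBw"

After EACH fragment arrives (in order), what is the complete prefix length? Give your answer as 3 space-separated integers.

Answer: 0 10 13

Derivation:
Fragment 1: offset=5 data="ELBJm" -> buffer=?????ELBJm??? -> prefix_len=0
Fragment 2: offset=0 data="OsLIF" -> buffer=OsLIFELBJm??? -> prefix_len=10
Fragment 3: offset=10 data="ZBw" -> buffer=OsLIFELBJmZBw -> prefix_len=13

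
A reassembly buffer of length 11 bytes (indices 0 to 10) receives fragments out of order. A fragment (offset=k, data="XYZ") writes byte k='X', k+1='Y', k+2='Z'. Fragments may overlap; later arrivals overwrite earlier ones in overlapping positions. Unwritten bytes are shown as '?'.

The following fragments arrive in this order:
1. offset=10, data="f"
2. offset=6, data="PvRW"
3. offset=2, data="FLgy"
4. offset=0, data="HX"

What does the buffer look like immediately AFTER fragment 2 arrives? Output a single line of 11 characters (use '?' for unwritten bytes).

Answer: ??????PvRWf

Derivation:
Fragment 1: offset=10 data="f" -> buffer=??????????f
Fragment 2: offset=6 data="PvRW" -> buffer=??????PvRWf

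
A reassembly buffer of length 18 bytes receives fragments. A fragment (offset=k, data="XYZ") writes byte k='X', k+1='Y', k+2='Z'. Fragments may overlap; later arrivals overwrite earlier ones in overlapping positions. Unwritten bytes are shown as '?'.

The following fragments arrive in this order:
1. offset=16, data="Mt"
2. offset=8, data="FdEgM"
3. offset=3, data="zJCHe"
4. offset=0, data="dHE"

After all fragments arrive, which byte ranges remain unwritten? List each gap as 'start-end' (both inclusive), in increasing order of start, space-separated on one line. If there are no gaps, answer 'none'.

Answer: 13-15

Derivation:
Fragment 1: offset=16 len=2
Fragment 2: offset=8 len=5
Fragment 3: offset=3 len=5
Fragment 4: offset=0 len=3
Gaps: 13-15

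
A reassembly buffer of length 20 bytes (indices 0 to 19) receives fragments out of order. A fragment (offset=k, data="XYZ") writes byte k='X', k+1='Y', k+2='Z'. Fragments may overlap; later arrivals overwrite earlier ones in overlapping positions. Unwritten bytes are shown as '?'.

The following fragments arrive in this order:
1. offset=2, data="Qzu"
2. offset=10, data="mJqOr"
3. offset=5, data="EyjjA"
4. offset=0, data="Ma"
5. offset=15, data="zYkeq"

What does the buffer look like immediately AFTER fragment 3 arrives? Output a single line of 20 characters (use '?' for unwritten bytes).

Fragment 1: offset=2 data="Qzu" -> buffer=??Qzu???????????????
Fragment 2: offset=10 data="mJqOr" -> buffer=??Qzu?????mJqOr?????
Fragment 3: offset=5 data="EyjjA" -> buffer=??QzuEyjjAmJqOr?????

Answer: ??QzuEyjjAmJqOr?????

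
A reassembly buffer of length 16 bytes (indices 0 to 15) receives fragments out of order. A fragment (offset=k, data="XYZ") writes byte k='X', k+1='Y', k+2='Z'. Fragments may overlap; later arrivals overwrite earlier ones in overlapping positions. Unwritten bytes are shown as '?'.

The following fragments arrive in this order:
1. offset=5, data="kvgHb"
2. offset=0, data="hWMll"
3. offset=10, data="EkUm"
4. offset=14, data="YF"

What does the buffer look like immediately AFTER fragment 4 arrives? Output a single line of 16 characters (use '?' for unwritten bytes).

Answer: hWMllkvgHbEkUmYF

Derivation:
Fragment 1: offset=5 data="kvgHb" -> buffer=?????kvgHb??????
Fragment 2: offset=0 data="hWMll" -> buffer=hWMllkvgHb??????
Fragment 3: offset=10 data="EkUm" -> buffer=hWMllkvgHbEkUm??
Fragment 4: offset=14 data="YF" -> buffer=hWMllkvgHbEkUmYF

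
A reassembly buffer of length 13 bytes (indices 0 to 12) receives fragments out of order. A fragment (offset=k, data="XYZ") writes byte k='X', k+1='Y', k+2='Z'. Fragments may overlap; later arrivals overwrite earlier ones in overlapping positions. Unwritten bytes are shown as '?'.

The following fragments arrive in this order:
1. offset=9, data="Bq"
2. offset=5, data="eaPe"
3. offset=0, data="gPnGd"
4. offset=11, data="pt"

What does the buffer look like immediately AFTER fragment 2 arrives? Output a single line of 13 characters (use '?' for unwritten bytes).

Fragment 1: offset=9 data="Bq" -> buffer=?????????Bq??
Fragment 2: offset=5 data="eaPe" -> buffer=?????eaPeBq??

Answer: ?????eaPeBq??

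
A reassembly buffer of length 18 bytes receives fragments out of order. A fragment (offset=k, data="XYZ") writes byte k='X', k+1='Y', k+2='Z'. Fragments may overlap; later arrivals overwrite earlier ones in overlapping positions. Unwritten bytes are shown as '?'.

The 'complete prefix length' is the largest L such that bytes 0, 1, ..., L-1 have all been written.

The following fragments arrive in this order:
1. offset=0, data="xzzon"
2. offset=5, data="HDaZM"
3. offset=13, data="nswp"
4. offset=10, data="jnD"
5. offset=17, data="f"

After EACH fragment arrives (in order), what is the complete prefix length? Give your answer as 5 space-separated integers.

Fragment 1: offset=0 data="xzzon" -> buffer=xzzon????????????? -> prefix_len=5
Fragment 2: offset=5 data="HDaZM" -> buffer=xzzonHDaZM???????? -> prefix_len=10
Fragment 3: offset=13 data="nswp" -> buffer=xzzonHDaZM???nswp? -> prefix_len=10
Fragment 4: offset=10 data="jnD" -> buffer=xzzonHDaZMjnDnswp? -> prefix_len=17
Fragment 5: offset=17 data="f" -> buffer=xzzonHDaZMjnDnswpf -> prefix_len=18

Answer: 5 10 10 17 18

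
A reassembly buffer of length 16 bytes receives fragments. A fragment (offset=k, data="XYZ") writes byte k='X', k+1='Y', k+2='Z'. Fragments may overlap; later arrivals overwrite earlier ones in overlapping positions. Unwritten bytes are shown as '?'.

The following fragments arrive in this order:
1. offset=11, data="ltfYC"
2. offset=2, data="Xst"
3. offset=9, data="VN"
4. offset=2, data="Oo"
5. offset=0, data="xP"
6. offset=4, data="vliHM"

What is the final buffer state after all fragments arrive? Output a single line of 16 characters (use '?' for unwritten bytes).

Answer: xPOovliHMVNltfYC

Derivation:
Fragment 1: offset=11 data="ltfYC" -> buffer=???????????ltfYC
Fragment 2: offset=2 data="Xst" -> buffer=??Xst??????ltfYC
Fragment 3: offset=9 data="VN" -> buffer=??Xst????VNltfYC
Fragment 4: offset=2 data="Oo" -> buffer=??Oot????VNltfYC
Fragment 5: offset=0 data="xP" -> buffer=xPOot????VNltfYC
Fragment 6: offset=4 data="vliHM" -> buffer=xPOovliHMVNltfYC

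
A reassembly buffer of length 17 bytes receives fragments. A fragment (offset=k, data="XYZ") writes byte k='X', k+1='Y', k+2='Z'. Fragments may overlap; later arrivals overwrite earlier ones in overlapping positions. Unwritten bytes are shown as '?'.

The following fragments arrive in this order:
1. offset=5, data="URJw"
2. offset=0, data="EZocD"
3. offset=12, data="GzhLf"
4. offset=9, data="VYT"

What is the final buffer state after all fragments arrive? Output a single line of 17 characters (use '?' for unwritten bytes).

Fragment 1: offset=5 data="URJw" -> buffer=?????URJw????????
Fragment 2: offset=0 data="EZocD" -> buffer=EZocDURJw????????
Fragment 3: offset=12 data="GzhLf" -> buffer=EZocDURJw???GzhLf
Fragment 4: offset=9 data="VYT" -> buffer=EZocDURJwVYTGzhLf

Answer: EZocDURJwVYTGzhLf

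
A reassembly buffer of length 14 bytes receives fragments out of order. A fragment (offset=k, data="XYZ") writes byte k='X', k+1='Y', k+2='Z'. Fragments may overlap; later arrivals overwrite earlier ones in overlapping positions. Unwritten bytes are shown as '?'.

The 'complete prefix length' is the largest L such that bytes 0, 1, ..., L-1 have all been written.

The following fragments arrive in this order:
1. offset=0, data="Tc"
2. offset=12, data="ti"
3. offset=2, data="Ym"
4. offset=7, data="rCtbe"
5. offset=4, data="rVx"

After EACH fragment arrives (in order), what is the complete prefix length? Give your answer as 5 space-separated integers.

Answer: 2 2 4 4 14

Derivation:
Fragment 1: offset=0 data="Tc" -> buffer=Tc???????????? -> prefix_len=2
Fragment 2: offset=12 data="ti" -> buffer=Tc??????????ti -> prefix_len=2
Fragment 3: offset=2 data="Ym" -> buffer=TcYm????????ti -> prefix_len=4
Fragment 4: offset=7 data="rCtbe" -> buffer=TcYm???rCtbeti -> prefix_len=4
Fragment 5: offset=4 data="rVx" -> buffer=TcYmrVxrCtbeti -> prefix_len=14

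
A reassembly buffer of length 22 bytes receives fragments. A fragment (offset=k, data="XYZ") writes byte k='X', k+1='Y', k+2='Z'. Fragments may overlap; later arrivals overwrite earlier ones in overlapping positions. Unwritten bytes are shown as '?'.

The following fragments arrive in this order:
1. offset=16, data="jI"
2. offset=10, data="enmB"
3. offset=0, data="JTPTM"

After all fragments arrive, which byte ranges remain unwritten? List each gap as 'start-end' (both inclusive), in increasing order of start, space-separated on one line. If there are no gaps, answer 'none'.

Answer: 5-9 14-15 18-21

Derivation:
Fragment 1: offset=16 len=2
Fragment 2: offset=10 len=4
Fragment 3: offset=0 len=5
Gaps: 5-9 14-15 18-21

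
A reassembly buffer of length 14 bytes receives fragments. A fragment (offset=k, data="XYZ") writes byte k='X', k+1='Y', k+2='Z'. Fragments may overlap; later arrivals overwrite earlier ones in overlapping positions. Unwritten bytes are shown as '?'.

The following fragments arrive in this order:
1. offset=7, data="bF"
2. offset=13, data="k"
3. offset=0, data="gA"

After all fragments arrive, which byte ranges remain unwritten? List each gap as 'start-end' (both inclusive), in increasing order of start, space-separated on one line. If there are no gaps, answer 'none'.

Answer: 2-6 9-12

Derivation:
Fragment 1: offset=7 len=2
Fragment 2: offset=13 len=1
Fragment 3: offset=0 len=2
Gaps: 2-6 9-12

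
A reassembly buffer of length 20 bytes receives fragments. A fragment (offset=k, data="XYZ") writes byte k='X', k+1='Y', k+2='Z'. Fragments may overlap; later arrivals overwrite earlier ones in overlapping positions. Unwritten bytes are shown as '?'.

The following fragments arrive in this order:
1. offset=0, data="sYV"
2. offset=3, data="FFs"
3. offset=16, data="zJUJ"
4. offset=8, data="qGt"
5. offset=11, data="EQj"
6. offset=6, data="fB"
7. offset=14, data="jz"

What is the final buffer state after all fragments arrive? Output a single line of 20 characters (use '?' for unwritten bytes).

Fragment 1: offset=0 data="sYV" -> buffer=sYV?????????????????
Fragment 2: offset=3 data="FFs" -> buffer=sYVFFs??????????????
Fragment 3: offset=16 data="zJUJ" -> buffer=sYVFFs??????????zJUJ
Fragment 4: offset=8 data="qGt" -> buffer=sYVFFs??qGt?????zJUJ
Fragment 5: offset=11 data="EQj" -> buffer=sYVFFs??qGtEQj??zJUJ
Fragment 6: offset=6 data="fB" -> buffer=sYVFFsfBqGtEQj??zJUJ
Fragment 7: offset=14 data="jz" -> buffer=sYVFFsfBqGtEQjjzzJUJ

Answer: sYVFFsfBqGtEQjjzzJUJ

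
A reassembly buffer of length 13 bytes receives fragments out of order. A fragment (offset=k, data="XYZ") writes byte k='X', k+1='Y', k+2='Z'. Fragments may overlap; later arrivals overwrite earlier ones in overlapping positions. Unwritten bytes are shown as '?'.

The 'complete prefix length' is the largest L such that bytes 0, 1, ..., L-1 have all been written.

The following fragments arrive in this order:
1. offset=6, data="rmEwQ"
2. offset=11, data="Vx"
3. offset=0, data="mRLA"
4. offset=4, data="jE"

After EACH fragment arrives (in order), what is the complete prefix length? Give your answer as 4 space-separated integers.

Answer: 0 0 4 13

Derivation:
Fragment 1: offset=6 data="rmEwQ" -> buffer=??????rmEwQ?? -> prefix_len=0
Fragment 2: offset=11 data="Vx" -> buffer=??????rmEwQVx -> prefix_len=0
Fragment 3: offset=0 data="mRLA" -> buffer=mRLA??rmEwQVx -> prefix_len=4
Fragment 4: offset=4 data="jE" -> buffer=mRLAjErmEwQVx -> prefix_len=13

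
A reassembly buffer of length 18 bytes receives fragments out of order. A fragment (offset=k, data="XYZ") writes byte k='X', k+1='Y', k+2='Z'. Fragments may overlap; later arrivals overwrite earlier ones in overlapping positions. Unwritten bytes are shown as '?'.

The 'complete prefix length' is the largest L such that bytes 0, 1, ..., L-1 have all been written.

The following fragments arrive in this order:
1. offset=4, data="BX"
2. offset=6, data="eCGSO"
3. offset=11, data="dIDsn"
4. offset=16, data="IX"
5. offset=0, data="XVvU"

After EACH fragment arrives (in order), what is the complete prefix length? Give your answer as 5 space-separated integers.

Answer: 0 0 0 0 18

Derivation:
Fragment 1: offset=4 data="BX" -> buffer=????BX???????????? -> prefix_len=0
Fragment 2: offset=6 data="eCGSO" -> buffer=????BXeCGSO??????? -> prefix_len=0
Fragment 3: offset=11 data="dIDsn" -> buffer=????BXeCGSOdIDsn?? -> prefix_len=0
Fragment 4: offset=16 data="IX" -> buffer=????BXeCGSOdIDsnIX -> prefix_len=0
Fragment 5: offset=0 data="XVvU" -> buffer=XVvUBXeCGSOdIDsnIX -> prefix_len=18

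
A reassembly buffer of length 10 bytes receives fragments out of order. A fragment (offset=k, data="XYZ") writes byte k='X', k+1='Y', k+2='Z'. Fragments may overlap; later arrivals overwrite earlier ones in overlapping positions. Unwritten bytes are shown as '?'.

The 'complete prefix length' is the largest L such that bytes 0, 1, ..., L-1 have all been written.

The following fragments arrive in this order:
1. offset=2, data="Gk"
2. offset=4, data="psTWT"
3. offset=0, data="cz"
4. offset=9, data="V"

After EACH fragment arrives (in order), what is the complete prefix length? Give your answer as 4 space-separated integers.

Answer: 0 0 9 10

Derivation:
Fragment 1: offset=2 data="Gk" -> buffer=??Gk?????? -> prefix_len=0
Fragment 2: offset=4 data="psTWT" -> buffer=??GkpsTWT? -> prefix_len=0
Fragment 3: offset=0 data="cz" -> buffer=czGkpsTWT? -> prefix_len=9
Fragment 4: offset=9 data="V" -> buffer=czGkpsTWTV -> prefix_len=10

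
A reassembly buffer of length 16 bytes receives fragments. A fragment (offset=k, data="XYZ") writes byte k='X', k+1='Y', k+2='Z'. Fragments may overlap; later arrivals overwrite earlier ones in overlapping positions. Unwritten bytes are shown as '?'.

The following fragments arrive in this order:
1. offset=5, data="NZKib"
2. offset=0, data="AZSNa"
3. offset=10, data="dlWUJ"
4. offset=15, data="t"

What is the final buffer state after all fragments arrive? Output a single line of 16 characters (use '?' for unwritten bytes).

Answer: AZSNaNZKibdlWUJt

Derivation:
Fragment 1: offset=5 data="NZKib" -> buffer=?????NZKib??????
Fragment 2: offset=0 data="AZSNa" -> buffer=AZSNaNZKib??????
Fragment 3: offset=10 data="dlWUJ" -> buffer=AZSNaNZKibdlWUJ?
Fragment 4: offset=15 data="t" -> buffer=AZSNaNZKibdlWUJt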